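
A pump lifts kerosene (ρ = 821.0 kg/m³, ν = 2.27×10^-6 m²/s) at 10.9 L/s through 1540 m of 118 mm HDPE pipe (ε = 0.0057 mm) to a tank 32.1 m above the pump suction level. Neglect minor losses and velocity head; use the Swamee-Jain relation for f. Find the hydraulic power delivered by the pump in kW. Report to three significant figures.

V = 4Q/(πD²) = 0.9967 m/s; Re = 5.18×10^4; ε/D = 4.83×10^-5; f = 0.02080
h_f = f(L/D)V²/2g = 13.74 m
Total head H = z + h_f = 32.1 + 13.74 = 45.84 m
P_hyd = ρgQH = 821.0·9.81·0.0109·45.84 = 4.025 kW

P_hyd ≈ 4.02 kW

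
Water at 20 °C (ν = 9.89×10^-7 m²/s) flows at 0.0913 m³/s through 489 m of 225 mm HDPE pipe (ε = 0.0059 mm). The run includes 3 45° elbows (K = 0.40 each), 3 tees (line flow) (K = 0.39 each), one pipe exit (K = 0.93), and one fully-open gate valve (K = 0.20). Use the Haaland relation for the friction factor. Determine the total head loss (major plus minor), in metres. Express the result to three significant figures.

H_L ≈ 8.70 m

V = 4Q/(πD²) = 2.296 m/s; V²/2g = 0.2687 m
Re = 5.22×10^5, ε/D = 2.62×10^-5 → f = 0.01328 (Haaland)
Major: h_f = f(L/D)·V²/2g = 0.01328·2173·0.2687 = 7.759 m
Minor: ΣK = 3.50; h_m = ΣK·V²/2g = 0.9406 m
Total H_L = 7.759 + 0.9406 = 8.699 m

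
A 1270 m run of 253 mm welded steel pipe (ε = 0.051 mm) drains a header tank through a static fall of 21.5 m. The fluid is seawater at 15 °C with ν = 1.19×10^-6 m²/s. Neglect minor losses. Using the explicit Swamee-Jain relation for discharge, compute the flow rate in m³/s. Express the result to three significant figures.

Q ≈ 0.117 m³/s

Swamee-Jain (Type II): Q = -0.965·√(gD⁵h_f/L)·ln[ε/(3.7D) + √(3.17ν²L/(gD³h_f))]
√(gD⁵h_f/L) = √(9.81·0.253⁵·21.5/1270) = 0.01312
ε/(3.7D) = 5.45×10^-5; √(3.17ν²L/(gD³h_f)) = 4.09×10^-5
Q = -0.965·0.01312·ln(9.534×10^-5) = 0.1172 m³/s
Check: V = 2.33 m/s, Re = 4.96×10^5, f = 0.01554, h_f = 21.6 m ≈ 21.5 m ✓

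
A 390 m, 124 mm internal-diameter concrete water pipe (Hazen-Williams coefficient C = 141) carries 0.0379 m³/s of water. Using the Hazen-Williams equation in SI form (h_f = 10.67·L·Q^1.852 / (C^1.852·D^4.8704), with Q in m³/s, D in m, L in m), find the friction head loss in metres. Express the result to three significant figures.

h_f ≈ 26.4 m

h_f = 10.67·390·0.0379^1.852 / (141^1.852·0.124^4.8704) = 26.42 m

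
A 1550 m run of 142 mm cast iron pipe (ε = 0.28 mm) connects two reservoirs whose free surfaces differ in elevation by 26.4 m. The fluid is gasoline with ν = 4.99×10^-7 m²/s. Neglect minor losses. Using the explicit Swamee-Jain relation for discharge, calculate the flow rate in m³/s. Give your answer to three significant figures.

Q ≈ 0.0224 m³/s

Swamee-Jain (Type II): Q = -0.965·√(gD⁵h_f/L)·ln[ε/(3.7D) + √(3.17ν²L/(gD³h_f))]
√(gD⁵h_f/L) = √(9.81·0.142⁵·26.4/1550) = 0.003106
ε/(3.7D) = 5.33×10^-4; √(3.17ν²L/(gD³h_f)) = 4.06×10^-5
Q = -0.965·0.003106·ln(5.735×10^-4) = 0.02237 m³/s
Check: V = 1.41 m/s, Re = 4.02×10^5, f = 0.02392, h_f = 26.6 m ≈ 26.4 m ✓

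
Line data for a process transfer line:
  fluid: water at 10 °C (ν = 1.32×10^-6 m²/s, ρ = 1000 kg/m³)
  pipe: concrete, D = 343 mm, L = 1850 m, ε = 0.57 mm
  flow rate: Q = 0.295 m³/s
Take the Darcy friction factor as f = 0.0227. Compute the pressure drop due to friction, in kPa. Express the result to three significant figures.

V = 4Q/(πD²) = 4·0.295/(π·0.343²) = 3.193 m/s
h_f = f(L/D)V²/(2g) = 0.02270·(1850/0.343)·3.193²/(2·9.81) = 63.61 m
Δp = ρg·h_f = 1000·9.81·63.61 = 624.0 kPa

Δp ≈ 624 kPa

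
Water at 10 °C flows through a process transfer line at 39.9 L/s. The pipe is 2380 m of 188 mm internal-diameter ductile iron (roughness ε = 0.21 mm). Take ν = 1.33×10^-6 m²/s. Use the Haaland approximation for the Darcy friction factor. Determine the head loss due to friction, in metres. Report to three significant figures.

h_f ≈ 28.5 m

V = 4Q/(πD²) = 4·0.0399/(π·0.188²) = 1.437 m/s
Re = VD/ν = 1.437·0.188/1.33×10^-6 = 2.03×10^5 → turbulent
ε/D = 0.21/188 = 0.00112
Haaland: f = 0.02135
h_f = f(L/D)V²/(2g) = 0.02135·(2380/0.188)·1.437²/(2·9.81) = 28.46 m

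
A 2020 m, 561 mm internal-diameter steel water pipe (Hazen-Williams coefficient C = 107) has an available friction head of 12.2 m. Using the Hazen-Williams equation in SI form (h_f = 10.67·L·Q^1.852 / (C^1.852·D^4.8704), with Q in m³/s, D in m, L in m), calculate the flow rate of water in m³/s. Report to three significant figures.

Q ≈ 0.413 m³/s

Rearranging: Q = [h_f·C^1.852·D^4.8704 / (10.67·L)]^(1/1.852)
Q = [12.2·107^1.852·0.561^4.8704 / (10.67·2020)]^0.540 = 0.4129 m³/s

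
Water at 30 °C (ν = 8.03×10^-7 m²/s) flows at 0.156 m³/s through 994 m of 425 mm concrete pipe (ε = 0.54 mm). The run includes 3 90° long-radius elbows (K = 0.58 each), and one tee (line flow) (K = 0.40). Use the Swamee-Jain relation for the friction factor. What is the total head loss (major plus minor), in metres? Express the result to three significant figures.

V = 4Q/(πD²) = 1.100 m/s; V²/2g = 0.06163 m
Re = 5.82×10^5, ε/D = 0.00127 → f = 0.02138 (Swamee-Jain)
Major: h_f = f(L/D)·V²/2g = 0.02138·2339·0.06163 = 3.082 m
Minor: ΣK = 2.14; h_m = ΣK·V²/2g = 0.1319 m
Total H_L = 3.082 + 0.1319 = 3.214 m

H_L ≈ 3.21 m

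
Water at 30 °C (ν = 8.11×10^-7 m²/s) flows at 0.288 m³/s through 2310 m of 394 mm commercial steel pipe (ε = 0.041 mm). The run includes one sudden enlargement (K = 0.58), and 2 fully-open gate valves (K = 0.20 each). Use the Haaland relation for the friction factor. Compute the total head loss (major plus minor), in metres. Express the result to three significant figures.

V = 4Q/(πD²) = 2.362 m/s; V²/2g = 0.2844 m
Re = 1.15×10^6, ε/D = 1.04×10^-4 → f = 0.01325 (Haaland)
Major: h_f = f(L/D)·V²/2g = 0.01325·5863·0.2844 = 22.09 m
Minor: ΣK = 0.980; h_m = ΣK·V²/2g = 0.2787 m
Total H_L = 22.09 + 0.2787 = 22.37 m

H_L ≈ 22.4 m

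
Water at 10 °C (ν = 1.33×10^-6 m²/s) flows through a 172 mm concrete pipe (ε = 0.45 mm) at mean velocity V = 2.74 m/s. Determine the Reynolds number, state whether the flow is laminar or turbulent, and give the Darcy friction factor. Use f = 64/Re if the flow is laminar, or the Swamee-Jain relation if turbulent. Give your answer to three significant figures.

Re ≈ 3.54×10^5; turbulent; f ≈ 0.0257

Re = VD/ν = 2.740·0.172/1.33×10^-6 = 3.54×10^5
Re > 4000 → turbulent; ε/D = 0.00262
Swamee-Jain: f = 0.02574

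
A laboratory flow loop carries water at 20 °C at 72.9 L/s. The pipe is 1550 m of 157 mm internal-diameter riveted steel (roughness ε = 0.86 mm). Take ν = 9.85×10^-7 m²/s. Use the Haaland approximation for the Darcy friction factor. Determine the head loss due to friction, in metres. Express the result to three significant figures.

h_f ≈ 224 m

V = 4Q/(πD²) = 4·0.0729/(π·0.157²) = 3.766 m/s
Re = VD/ν = 3.766·0.157/9.85×10^-7 = 6.00×10^5 → turbulent
ε/D = 0.86/157 = 0.00548
Haaland: f = 0.03142
h_f = f(L/D)V²/(2g) = 0.03142·(1550/0.157)·3.766²/(2·9.81) = 224.2 m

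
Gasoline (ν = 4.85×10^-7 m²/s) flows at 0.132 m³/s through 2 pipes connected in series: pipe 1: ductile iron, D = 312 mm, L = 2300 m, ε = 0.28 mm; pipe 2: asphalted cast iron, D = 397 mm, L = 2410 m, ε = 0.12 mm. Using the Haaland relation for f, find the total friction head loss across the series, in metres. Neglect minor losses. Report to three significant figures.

H ≈ 27.3 m

Pipe 1: V = 1.727 m/s, Re = 1.11×10^6, ε/D = 8.97×10^-4, f = 0.01943, h_1 = f(L/D)V²/2g = 21.76 m
Pipe 2: V = 1.066 m/s, Re = 8.73×10^5, ε/D = 3.02×10^-4, f = 0.01571, h_2 = f(L/D)V²/2g = 5.526 m
Series → Q common, losses add: H = Σh = 27.28 m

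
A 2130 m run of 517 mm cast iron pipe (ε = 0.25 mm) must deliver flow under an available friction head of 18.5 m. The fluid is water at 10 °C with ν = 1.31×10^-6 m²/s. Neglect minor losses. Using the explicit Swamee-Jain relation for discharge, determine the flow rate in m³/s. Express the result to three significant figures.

Q ≈ 0.476 m³/s

Swamee-Jain (Type II): Q = -0.965·√(gD⁵h_f/L)·ln[ε/(3.7D) + √(3.17ν²L/(gD³h_f))]
√(gD⁵h_f/L) = √(9.81·0.517⁵·18.5/2130) = 0.05610
ε/(3.7D) = 1.31×10^-4; √(3.17ν²L/(gD³h_f)) = 2.15×10^-5
Q = -0.965·0.05610·ln(1.522×10^-4) = 0.4759 m³/s
Check: V = 2.27 m/s, Re = 8.95×10^5, f = 0.01725, h_f = 18.6 m ≈ 18.5 m ✓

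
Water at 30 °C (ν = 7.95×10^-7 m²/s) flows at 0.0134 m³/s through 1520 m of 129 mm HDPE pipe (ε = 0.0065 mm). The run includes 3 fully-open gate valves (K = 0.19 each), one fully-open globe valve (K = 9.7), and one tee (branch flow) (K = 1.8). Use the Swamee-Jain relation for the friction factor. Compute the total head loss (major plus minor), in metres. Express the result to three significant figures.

V = 4Q/(πD²) = 1.025 m/s; V²/2g = 0.05358 m
Re = 1.66×10^5, ε/D = 5.04×10^-5 → f = 0.01651 (Swamee-Jain)
Major: h_f = f(L/D)·V²/2g = 0.01651·11783·0.05358 = 10.42 m
Minor: ΣK = 12.1; h_m = ΣK·V²/2g = 0.6467 m
Total H_L = 10.42 + 0.6467 = 11.07 m

H_L ≈ 11.1 m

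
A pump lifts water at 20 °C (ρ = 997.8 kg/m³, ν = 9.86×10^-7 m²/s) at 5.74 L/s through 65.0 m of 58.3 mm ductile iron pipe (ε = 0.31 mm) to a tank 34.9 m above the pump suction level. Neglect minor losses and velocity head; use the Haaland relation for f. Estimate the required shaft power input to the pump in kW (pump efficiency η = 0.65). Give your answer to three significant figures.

P_shaft ≈ 3.74 kW

V = 4Q/(πD²) = 2.150 m/s; Re = 1.27×10^5; ε/D = 0.00532; f = 0.03165
h_f = f(L/D)V²/2g = 8.316 m
Total head H = z + h_f = 34.9 + 8.316 = 43.22 m
P_hyd = ρgQH = 997.8·9.81·0.00574·43.22 = 2.428 kW
P_shaft = P_hyd/η = 2.428/0.65 = 3.736 kW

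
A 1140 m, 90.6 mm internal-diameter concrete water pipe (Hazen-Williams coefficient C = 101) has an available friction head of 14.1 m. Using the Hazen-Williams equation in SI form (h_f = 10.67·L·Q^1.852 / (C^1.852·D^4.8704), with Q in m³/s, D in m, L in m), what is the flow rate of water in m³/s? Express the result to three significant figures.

Q ≈ 0.00475 m³/s

Rearranging: Q = [h_f·C^1.852·D^4.8704 / (10.67·L)]^(1/1.852)
Q = [14.1·101^1.852·0.0906^4.8704 / (10.67·1140)]^0.540 = 0.004748 m³/s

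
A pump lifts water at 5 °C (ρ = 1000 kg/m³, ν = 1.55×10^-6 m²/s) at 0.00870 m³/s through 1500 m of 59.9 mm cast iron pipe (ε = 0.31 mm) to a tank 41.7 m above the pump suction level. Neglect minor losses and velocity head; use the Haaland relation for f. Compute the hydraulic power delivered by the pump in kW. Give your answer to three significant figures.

P_hyd ≈ 36.2 kW

V = 4Q/(πD²) = 3.087 m/s; Re = 1.19×10^5; ε/D = 0.00518; f = 0.03145
h_f = f(L/D)V²/2g = 382.6 m
Total head H = z + h_f = 41.7 + 382.6 = 424.3 m
P_hyd = ρgQH = 1000·9.81·0.00870·424.3 = 36.21 kW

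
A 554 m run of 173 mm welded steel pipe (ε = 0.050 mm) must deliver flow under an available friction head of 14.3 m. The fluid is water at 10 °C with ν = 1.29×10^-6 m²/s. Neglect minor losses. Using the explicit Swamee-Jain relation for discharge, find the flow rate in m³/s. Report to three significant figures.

Swamee-Jain (Type II): Q = -0.965·√(gD⁵h_f/L)·ln[ε/(3.7D) + √(3.17ν²L/(gD³h_f))]
√(gD⁵h_f/L) = √(9.81·0.173⁵·14.3/554) = 0.006264
ε/(3.7D) = 7.81×10^-5; √(3.17ν²L/(gD³h_f)) = 6.34×10^-5
Q = -0.965·0.006264·ln(1.415×10^-4) = 0.05358 m³/s
Check: V = 2.28 m/s, Re = 3.06×10^5, f = 0.01695, h_f = 14.4 m ≈ 14.3 m ✓

Q ≈ 0.0536 m³/s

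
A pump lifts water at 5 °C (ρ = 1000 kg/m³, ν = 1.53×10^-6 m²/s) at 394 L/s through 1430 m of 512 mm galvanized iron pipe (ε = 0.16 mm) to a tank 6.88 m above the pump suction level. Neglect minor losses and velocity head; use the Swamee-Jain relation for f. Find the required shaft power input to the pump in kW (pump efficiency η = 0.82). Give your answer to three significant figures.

V = 4Q/(πD²) = 1.914 m/s; Re = 6.40×10^5; ε/D = 3.13×10^-4; f = 0.01622
h_f = f(L/D)V²/2g = 8.456 m
Total head H = z + h_f = 6.88 + 8.456 = 15.34 m
P_hyd = ρgQH = 1000·9.81·0.394·15.34 = 59.27 kW
P_shaft = P_hyd/η = 59.27/0.82 = 72.29 kW

P_shaft ≈ 72.3 kW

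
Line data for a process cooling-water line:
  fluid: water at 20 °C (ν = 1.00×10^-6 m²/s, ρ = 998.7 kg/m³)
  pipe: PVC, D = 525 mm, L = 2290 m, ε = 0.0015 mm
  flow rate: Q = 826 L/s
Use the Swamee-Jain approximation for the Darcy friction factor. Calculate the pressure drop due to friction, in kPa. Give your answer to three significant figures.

Δp ≈ 332 kPa

V = 4Q/(πD²) = 4·0.826/(π·0.525²) = 3.816 m/s
Re = VD/ν = 3.816·0.525/1.00×10^-6 = 2.00×10^6 → turbulent
ε/D = 0.0015/525 = 2.86×10^-6
Swamee-Jain: f = 0.01047
h_f = f(L/D)V²/(2g) = 0.01047·(2290/0.525)·3.816²/(2·9.81) = 33.90 m
Δp = ρg·h_f = 998.7·9.81·33.90 = 332.1 kPa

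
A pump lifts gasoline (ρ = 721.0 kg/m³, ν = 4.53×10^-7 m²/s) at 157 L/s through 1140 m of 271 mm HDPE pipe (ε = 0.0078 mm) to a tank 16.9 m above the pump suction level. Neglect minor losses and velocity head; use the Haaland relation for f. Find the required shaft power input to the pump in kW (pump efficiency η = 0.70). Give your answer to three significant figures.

P_shaft ≈ 55.6 kW

V = 4Q/(πD²) = 2.722 m/s; Re = 1.63×10^6; ε/D = 2.88×10^-5; f = 0.01143
h_f = f(L/D)V²/2g = 18.16 m
Total head H = z + h_f = 16.9 + 18.16 = 35.06 m
P_hyd = ρgQH = 721.0·9.81·0.157·35.06 = 38.93 kW
P_shaft = P_hyd/η = 38.93/0.70 = 55.62 kW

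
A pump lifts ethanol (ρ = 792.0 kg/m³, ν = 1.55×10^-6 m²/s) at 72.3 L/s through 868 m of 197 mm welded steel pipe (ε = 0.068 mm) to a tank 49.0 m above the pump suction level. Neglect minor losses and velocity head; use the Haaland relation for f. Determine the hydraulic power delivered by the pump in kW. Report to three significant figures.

V = 4Q/(πD²) = 2.372 m/s; Re = 3.01×10^5; ε/D = 3.45×10^-4; f = 0.01710
h_f = f(L/D)V²/2g = 21.61 m
Total head H = z + h_f = 49.0 + 21.61 = 70.61 m
P_hyd = ρgQH = 792.0·9.81·0.0723·70.61 = 39.67 kW

P_hyd ≈ 39.7 kW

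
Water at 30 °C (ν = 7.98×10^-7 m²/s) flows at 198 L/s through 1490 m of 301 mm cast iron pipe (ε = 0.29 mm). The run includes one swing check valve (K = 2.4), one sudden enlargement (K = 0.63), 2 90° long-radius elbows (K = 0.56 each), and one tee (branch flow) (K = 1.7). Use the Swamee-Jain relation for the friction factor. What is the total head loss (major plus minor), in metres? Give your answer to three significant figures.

H_L ≈ 41.1 m

V = 4Q/(πD²) = 2.783 m/s; V²/2g = 0.3946 m
Re = 1.05×10^6, ε/D = 9.63×10^-4 → f = 0.01984 (Swamee-Jain)
Major: h_f = f(L/D)·V²/2g = 0.01984·4950·0.3946 = 38.77 m
Minor: ΣK = 5.85; h_m = ΣK·V²/2g = 2.309 m
Total H_L = 38.77 + 2.309 = 41.07 m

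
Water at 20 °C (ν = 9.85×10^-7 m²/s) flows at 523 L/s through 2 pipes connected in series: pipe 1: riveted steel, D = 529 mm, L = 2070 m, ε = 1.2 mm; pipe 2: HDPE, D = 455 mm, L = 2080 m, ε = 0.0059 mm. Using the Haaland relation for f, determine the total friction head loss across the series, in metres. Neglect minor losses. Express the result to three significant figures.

Pipe 1: V = 2.380 m/s, Re = 1.28×10^6, ε/D = 0.00227, f = 0.02439, h_1 = f(L/D)V²/2g = 27.54 m
Pipe 2: V = 3.217 m/s, Re = 1.49×10^6, ε/D = 1.30×10^-5, f = 0.01116, h_2 = f(L/D)V²/2g = 26.91 m
Series → Q common, losses add: H = Σh = 54.46 m

H ≈ 54.5 m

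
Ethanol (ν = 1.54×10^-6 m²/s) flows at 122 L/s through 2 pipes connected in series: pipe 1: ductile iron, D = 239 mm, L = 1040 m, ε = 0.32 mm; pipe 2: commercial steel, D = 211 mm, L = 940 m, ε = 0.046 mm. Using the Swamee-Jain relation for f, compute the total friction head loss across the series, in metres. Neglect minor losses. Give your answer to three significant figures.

H ≈ 79.3 m

Pipe 1: V = 2.719 m/s, Re = 4.22×10^5, ε/D = 0.00134, f = 0.02181, h_1 = f(L/D)V²/2g = 35.77 m
Pipe 2: V = 3.489 m/s, Re = 4.78×10^5, ε/D = 2.18×10^-4, f = 0.01574, h_2 = f(L/D)V²/2g = 43.50 m
Series → Q common, losses add: H = Σh = 79.27 m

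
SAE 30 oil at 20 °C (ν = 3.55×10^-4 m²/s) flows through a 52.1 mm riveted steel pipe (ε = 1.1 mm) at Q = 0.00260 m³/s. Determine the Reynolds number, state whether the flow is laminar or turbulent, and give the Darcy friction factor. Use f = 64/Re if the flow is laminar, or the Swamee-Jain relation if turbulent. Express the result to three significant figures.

Re ≈ 179; laminar; f = 64/Re ≈ 0.358

V = 4Q/(πD²) = 1.220 m/s
Re = VD/ν = 1.220·0.0521/3.55×10^-4 = 179
Re < 2300 → laminar → f = 64/Re = 0.3576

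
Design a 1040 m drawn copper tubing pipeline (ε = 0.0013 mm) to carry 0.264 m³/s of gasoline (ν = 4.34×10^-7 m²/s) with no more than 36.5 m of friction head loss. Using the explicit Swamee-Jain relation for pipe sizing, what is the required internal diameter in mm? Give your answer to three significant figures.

D ≈ 278 mm

Swamee-Jain (Type III): D = 0.66·[ε^1.25·(LQ²/(gh_f))^4.75 + ν·Q^9.4·(L/(gh_f))^5.2]^0.04
LQ²/(gh_f) = 0.2024; L/(gh_f) = 2.905
Term 1 = ε^1.25·(…)^4.75 = 2.22×10^-11; Term 2 = ν·Q^9.4·(…)^5.2 = 4.06×10^-10
D = 0.66·(2.22×10^-11 + 4.06×10^-10)^0.04 = 0.2785 m = 278 mm
Check: V = 4.33 m/s, Re = 2.78×10^6, f = 0.01006, h_f = 36.0 m ≈ 36.5 m ✓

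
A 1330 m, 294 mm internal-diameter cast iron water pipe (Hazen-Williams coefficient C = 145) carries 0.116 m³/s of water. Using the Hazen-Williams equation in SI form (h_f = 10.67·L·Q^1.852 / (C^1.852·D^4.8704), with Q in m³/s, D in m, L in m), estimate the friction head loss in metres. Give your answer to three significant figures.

h_f = 10.67·1330·0.116^1.852 / (145^1.852·0.294^4.8704) = 10.14 m

h_f ≈ 10.1 m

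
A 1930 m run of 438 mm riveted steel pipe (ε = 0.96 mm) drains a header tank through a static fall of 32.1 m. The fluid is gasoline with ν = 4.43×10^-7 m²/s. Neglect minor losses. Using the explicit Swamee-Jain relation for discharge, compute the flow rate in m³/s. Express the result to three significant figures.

Q ≈ 0.367 m³/s

Swamee-Jain (Type II): Q = -0.965·√(gD⁵h_f/L)·ln[ε/(3.7D) + √(3.17ν²L/(gD³h_f))]
√(gD⁵h_f/L) = √(9.81·0.438⁵·32.1/1930) = 0.05129
ε/(3.7D) = 5.92×10^-4; √(3.17ν²L/(gD³h_f)) = 6.74×10^-6
Q = -0.965·0.05129·ln(5.991×10^-4) = 0.3672 m³/s
Check: V = 2.44 m/s, Re = 2.41×10^6, f = 0.02411, h_f = 32.2 m ≈ 32.1 m ✓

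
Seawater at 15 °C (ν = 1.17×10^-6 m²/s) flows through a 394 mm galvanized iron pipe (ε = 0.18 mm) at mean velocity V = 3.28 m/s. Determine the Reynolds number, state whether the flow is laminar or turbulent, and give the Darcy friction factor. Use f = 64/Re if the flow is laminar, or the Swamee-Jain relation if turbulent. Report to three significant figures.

Re ≈ 1.10×10^6; turbulent; f ≈ 0.0169

Re = VD/ν = 3.280·0.394/1.17×10^-6 = 1.10×10^6
Re > 4000 → turbulent; ε/D = 4.57×10^-4
Swamee-Jain: f = 0.01695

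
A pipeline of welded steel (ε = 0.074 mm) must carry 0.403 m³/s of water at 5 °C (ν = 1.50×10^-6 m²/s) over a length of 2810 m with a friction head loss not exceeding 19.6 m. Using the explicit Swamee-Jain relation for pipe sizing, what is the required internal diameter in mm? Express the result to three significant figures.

Swamee-Jain (Type III): D = 0.66·[ε^1.25·(LQ²/(gh_f))^4.75 + ν·Q^9.4·(L/(gh_f))^5.2]^0.04
LQ²/(gh_f) = 2.374; L/(gh_f) = 14.61
Term 1 = ε^1.25·(…)^4.75 = 4.17×10^-4; Term 2 = ν·Q^9.4·(…)^5.2 = 3.33×10^-4
D = 0.66·(4.17×10^-4 + 3.33×10^-4)^0.04 = 0.4949 m = 495 mm
Check: V = 2.09 m/s, Re = 6.91×10^5, f = 0.01458, h_f = 18.5 m ≈ 19.6 m ✓

D ≈ 495 mm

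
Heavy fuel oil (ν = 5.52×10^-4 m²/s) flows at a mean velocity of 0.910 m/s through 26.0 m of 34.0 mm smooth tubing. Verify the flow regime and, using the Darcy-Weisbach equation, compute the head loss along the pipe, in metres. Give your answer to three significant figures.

Re = VD/ν = 0.910·0.03400/5.52×10^-4 = 56.1 → laminar (Re < 2300)
f = 64/Re = 1.142
h_f = f(L/D)V²/(2g) = 1.142·(26.0/0.03400)·0.910²/(2·9.81) = 36.85 m

h_f ≈ 36.9 m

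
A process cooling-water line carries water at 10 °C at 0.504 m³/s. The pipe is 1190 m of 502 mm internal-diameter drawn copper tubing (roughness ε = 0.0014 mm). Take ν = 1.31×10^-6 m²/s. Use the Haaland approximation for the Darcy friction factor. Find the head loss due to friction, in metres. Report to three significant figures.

h_f ≈ 9.15 m

V = 4Q/(πD²) = 4·0.504/(π·0.502²) = 2.546 m/s
Re = VD/ν = 2.546·0.502/1.31×10^-6 = 9.76×10^5 → turbulent
ε/D = 0.0014/502 = 2.79×10^-6
Haaland: f = 0.01168
h_f = f(L/D)V²/(2g) = 0.01168·(1190/0.502)·2.546²/(2·9.81) = 9.150 m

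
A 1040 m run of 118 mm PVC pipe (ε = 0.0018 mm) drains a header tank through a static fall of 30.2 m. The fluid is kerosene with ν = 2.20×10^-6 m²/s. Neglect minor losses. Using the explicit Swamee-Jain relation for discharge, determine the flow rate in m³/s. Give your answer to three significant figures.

Swamee-Jain (Type II): Q = -0.965·√(gD⁵h_f/L)·ln[ε/(3.7D) + √(3.17ν²L/(gD³h_f))]
√(gD⁵h_f/L) = √(9.81·0.118⁵·30.2/1040) = 0.002553
ε/(3.7D) = 4.12×10^-6; √(3.17ν²L/(gD³h_f)) = 1.81×10^-4
Q = -0.965·0.002553·ln(1.852×10^-4) = 0.02117 m³/s
Check: V = 1.94 m/s, Re = 1.04×10^5, f = 0.01782, h_f = 30.0 m ≈ 30.2 m ✓

Q ≈ 0.0212 m³/s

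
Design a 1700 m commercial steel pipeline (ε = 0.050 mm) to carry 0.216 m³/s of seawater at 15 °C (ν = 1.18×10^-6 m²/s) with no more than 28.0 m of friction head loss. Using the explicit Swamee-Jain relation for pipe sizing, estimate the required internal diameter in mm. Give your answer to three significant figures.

Swamee-Jain (Type III): D = 0.66·[ε^1.25·(LQ²/(gh_f))^4.75 + ν·Q^9.4·(L/(gh_f))^5.2]^0.04
LQ²/(gh_f) = 0.2888; L/(gh_f) = 6.189
Term 1 = ε^1.25·(…)^4.75 = 1.15×10^-8; Term 2 = ν·Q^9.4·(…)^5.2 = 8.55×10^-9
D = 0.66·(1.15×10^-8 + 8.55×10^-9)^0.04 = 0.3248 m = 325 mm
Check: V = 2.61 m/s, Re = 7.18×10^5, f = 0.01458, h_f = 26.4 m ≈ 28.0 m ✓

D ≈ 325 mm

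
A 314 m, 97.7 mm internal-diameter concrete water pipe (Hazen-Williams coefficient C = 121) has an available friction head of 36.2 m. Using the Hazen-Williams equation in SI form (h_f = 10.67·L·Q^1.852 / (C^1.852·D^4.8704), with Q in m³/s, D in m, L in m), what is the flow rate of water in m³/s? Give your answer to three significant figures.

Rearranging: Q = [h_f·C^1.852·D^4.8704 / (10.67·L)]^(1/1.852)
Q = [36.2·121^1.852·0.0977^4.8704 / (10.67·314)]^0.540 = 0.02315 m³/s

Q ≈ 0.0232 m³/s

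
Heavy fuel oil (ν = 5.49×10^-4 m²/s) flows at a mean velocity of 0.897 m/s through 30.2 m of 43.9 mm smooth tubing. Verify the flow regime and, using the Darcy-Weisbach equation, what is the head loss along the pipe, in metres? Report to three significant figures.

Re = VD/ν = 0.897·0.04390/5.49×10^-4 = 71.7 → laminar (Re < 2300)
f = 64/Re = 0.8923
h_f = f(L/D)V²/(2g) = 0.8923·(30.2/0.04390)·0.897²/(2·9.81) = 25.17 m

h_f ≈ 25.2 m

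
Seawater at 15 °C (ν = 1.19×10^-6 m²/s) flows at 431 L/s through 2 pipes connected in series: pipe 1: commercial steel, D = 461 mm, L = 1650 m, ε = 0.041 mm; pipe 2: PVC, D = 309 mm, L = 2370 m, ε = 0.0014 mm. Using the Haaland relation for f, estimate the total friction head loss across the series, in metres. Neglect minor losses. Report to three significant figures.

Pipe 1: V = 2.582 m/s, Re = 1.00×10^6, ε/D = 8.89×10^-5, f = 0.01316, h_1 = f(L/D)V²/2g = 16.01 m
Pipe 2: V = 5.747 m/s, Re = 1.49×10^6, ε/D = 4.53×10^-6, f = 0.01095, h_2 = f(L/D)V²/2g = 141.3 m
Series → Q common, losses add: H = Σh = 157.4 m

H ≈ 157 m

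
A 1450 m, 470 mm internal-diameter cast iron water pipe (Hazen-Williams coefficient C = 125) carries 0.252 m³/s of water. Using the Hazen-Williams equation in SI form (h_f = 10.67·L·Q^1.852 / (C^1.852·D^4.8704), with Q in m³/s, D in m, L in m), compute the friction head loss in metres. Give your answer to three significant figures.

h_f ≈ 6.23 m

h_f = 10.67·1450·0.252^1.852 / (125^1.852·0.470^4.8704) = 6.230 m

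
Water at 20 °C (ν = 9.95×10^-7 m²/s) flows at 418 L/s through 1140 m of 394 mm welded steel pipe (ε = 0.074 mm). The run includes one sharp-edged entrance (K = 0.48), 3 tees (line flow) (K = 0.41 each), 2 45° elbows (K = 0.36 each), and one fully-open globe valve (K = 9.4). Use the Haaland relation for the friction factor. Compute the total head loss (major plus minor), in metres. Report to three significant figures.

H_L ≈ 31.8 m

V = 4Q/(πD²) = 3.428 m/s; V²/2g = 0.5991 m
Re = 1.36×10^6, ε/D = 1.88×10^-4 → f = 0.01425 (Haaland)
Major: h_f = f(L/D)·V²/2g = 0.01425·2893·0.5991 = 24.70 m
Minor: ΣK = 11.8; h_m = ΣK·V²/2g = 7.087 m
Total H_L = 24.70 + 7.087 = 31.79 m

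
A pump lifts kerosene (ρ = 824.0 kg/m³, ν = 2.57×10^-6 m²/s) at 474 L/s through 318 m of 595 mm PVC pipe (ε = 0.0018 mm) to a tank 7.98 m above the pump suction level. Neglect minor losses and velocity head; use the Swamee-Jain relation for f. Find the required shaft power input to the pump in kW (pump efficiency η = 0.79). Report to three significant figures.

P_shaft ≈ 44.0 kW

V = 4Q/(πD²) = 1.705 m/s; Re = 3.95×10^5; ε/D = 3.03×10^-6; f = 0.01370
h_f = f(L/D)V²/2g = 1.085 m
Total head H = z + h_f = 7.98 + 1.085 = 9.065 m
P_hyd = ρgQH = 824.0·9.81·0.474·9.065 = 34.73 kW
P_shaft = P_hyd/η = 34.73/0.79 = 43.97 kW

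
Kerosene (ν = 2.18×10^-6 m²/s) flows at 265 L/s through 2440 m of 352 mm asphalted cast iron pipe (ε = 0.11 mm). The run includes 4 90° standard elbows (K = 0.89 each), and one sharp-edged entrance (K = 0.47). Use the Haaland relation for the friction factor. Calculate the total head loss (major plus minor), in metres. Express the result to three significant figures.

V = 4Q/(πD²) = 2.723 m/s; V²/2g = 0.3780 m
Re = 4.40×10^5, ε/D = 3.13×10^-4 → f = 0.01639 (Haaland)
Major: h_f = f(L/D)·V²/2g = 0.01639·6932·0.3780 = 42.95 m
Minor: ΣK = 4.03; h_m = ΣK·V²/2g = 1.523 m
Total H_L = 42.95 + 1.523 = 44.47 m

H_L ≈ 44.5 m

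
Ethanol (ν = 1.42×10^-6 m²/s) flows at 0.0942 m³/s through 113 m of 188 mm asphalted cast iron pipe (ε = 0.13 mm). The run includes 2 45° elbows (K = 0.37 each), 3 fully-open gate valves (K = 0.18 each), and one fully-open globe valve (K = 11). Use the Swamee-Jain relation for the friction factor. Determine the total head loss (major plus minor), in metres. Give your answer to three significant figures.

H_L ≈ 13.9 m

V = 4Q/(πD²) = 3.393 m/s; V²/2g = 0.5869 m
Re = 4.49×10^5, ε/D = 6.91×10^-4 → f = 0.01896 (Swamee-Jain)
Major: h_f = f(L/D)·V²/2g = 0.01896·601.1·0.5869 = 6.689 m
Minor: ΣK = 12.3; h_m = ΣK·V²/2g = 7.208 m
Total H_L = 6.689 + 7.208 = 13.90 m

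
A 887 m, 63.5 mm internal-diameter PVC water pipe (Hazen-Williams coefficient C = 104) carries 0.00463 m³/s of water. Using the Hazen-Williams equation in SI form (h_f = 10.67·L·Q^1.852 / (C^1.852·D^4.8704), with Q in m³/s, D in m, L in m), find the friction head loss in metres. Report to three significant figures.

h_f = 10.67·887·0.00463^1.852 / (104^1.852·0.0635^4.8704) = 56.00 m

h_f ≈ 56.0 m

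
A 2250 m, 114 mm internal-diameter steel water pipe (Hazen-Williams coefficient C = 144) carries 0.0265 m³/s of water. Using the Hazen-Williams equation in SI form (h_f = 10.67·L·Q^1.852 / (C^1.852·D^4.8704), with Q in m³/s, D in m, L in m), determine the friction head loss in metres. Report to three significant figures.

h_f = 10.67·2250·0.0265^1.852 / (144^1.852·0.114^4.8704) = 113.8 m

h_f ≈ 114 m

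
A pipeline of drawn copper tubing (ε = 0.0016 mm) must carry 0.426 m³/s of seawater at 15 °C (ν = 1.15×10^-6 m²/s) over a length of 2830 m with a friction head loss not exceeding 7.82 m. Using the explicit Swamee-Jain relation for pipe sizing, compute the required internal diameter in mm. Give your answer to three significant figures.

D ≈ 587 mm

Swamee-Jain (Type III): D = 0.66·[ε^1.25·(LQ²/(gh_f))^4.75 + ν·Q^9.4·(L/(gh_f))^5.2]^0.04
LQ²/(gh_f) = 6.695; L/(gh_f) = 36.89
Term 1 = ε^1.25·(…)^4.75 = 4.76×10^-4; Term 2 = ν·Q^9.4·(…)^5.2 = 0.0531
D = 0.66·(4.76×10^-4 + 0.0531)^0.04 = 0.5871 m = 587 mm
Check: V = 1.57 m/s, Re = 8.03×10^5, f = 0.01211, h_f = 7.37 m ≈ 7.82 m ✓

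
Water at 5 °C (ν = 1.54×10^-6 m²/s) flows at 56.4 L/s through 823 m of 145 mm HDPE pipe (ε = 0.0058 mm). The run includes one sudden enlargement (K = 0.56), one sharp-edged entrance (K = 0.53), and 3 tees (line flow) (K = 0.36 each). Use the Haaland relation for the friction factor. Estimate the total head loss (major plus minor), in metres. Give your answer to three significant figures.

H_L ≈ 50.3 m

V = 4Q/(πD²) = 3.415 m/s; V²/2g = 0.5946 m
Re = 3.22×10^5, ε/D = 4.00×10^-5 → f = 0.01452 (Haaland)
Major: h_f = f(L/D)·V²/2g = 0.01452·5676·0.5946 = 49.00 m
Minor: ΣK = 2.17; h_m = ΣK·V²/2g = 1.290 m
Total H_L = 49.00 + 1.290 = 50.29 m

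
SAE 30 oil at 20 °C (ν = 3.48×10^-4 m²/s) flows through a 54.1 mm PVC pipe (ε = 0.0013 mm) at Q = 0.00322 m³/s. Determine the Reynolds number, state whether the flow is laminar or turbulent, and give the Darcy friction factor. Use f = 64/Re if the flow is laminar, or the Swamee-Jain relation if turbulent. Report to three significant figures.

V = 4Q/(πD²) = 1.401 m/s
Re = VD/ν = 1.401·0.0541/3.48×10^-4 = 218
Re < 2300 → laminar → f = 64/Re = 0.2939

Re ≈ 218; laminar; f = 64/Re ≈ 0.294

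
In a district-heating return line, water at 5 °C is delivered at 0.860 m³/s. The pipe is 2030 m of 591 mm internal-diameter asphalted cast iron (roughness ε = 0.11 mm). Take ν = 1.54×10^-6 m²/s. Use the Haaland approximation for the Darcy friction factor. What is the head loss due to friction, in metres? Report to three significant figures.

V = 4Q/(πD²) = 4·0.860/(π·0.591²) = 3.135 m/s
Re = VD/ν = 3.135·0.591/1.54×10^-6 = 1.20×10^6 → turbulent
ε/D = 0.11/591 = 1.86×10^-4
Haaland: f = 0.01431
h_f = f(L/D)V²/(2g) = 0.01431·(2030/0.591)·3.135²/(2·9.81) = 24.62 m

h_f ≈ 24.6 m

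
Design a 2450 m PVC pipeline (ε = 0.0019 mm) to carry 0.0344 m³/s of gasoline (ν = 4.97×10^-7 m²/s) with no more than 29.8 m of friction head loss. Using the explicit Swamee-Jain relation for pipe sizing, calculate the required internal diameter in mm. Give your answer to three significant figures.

Swamee-Jain (Type III): D = 0.66·[ε^1.25·(LQ²/(gh_f))^4.75 + ν·Q^9.4·(L/(gh_f))^5.2]^0.04
LQ²/(gh_f) = 0.009917; L/(gh_f) = 8.381
Term 1 = ε^1.25·(…)^4.75 = 2.14×10^-17; Term 2 = ν·Q^9.4·(…)^5.2 = 5.51×10^-16
D = 0.66·(2.14×10^-17 + 5.51×10^-16)^0.04 = 0.1621 m = 162 mm
Check: V = 1.67 m/s, Re = 5.44×10^5, f = 0.01309, h_f = 28.0 m ≈ 29.8 m ✓

D ≈ 162 mm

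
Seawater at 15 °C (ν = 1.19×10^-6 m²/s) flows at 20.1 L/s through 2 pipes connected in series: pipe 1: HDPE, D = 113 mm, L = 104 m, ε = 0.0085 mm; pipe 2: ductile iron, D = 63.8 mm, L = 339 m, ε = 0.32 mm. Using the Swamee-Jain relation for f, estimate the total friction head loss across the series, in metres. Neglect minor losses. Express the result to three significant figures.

H ≈ 333 m

Pipe 1: V = 2.004 m/s, Re = 1.90×10^5, ε/D = 7.52×10^-5, f = 0.01632, h_1 = f(L/D)V²/2g = 3.076 m
Pipe 2: V = 6.287 m/s, Re = 3.37×10^5, ε/D = 0.00502, f = 0.03080, h_2 = f(L/D)V²/2g = 329.8 m
Series → Q common, losses add: H = Σh = 332.9 m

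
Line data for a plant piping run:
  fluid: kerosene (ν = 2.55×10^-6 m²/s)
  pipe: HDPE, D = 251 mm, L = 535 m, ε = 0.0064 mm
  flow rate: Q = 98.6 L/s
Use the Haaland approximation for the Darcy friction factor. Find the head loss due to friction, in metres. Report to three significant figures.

h_f ≈ 6.78 m

V = 4Q/(πD²) = 4·0.0986/(π·0.251²) = 1.993 m/s
Re = VD/ν = 1.993·0.251/2.55×10^-6 = 1.96×10^5 → turbulent
ε/D = 0.0064/251 = 2.55×10^-5
Haaland: f = 0.01572
h_f = f(L/D)V²/(2g) = 0.01572·(535/0.251)·1.993²/(2·9.81) = 6.780 m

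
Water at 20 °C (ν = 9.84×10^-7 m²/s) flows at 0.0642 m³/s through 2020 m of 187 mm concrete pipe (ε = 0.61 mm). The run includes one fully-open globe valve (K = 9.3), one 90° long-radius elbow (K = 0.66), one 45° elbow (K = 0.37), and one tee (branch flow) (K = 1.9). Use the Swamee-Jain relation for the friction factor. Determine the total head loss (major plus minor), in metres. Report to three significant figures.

H_L ≈ 85.2 m

V = 4Q/(πD²) = 2.338 m/s; V²/2g = 0.2785 m
Re = 4.44×10^5, ε/D = 0.00326 → f = 0.02720 (Swamee-Jain)
Major: h_f = f(L/D)·V²/2g = 0.02720·10802·0.2785 = 81.81 m
Minor: ΣK = 12.2; h_m = ΣK·V²/2g = 3.406 m
Total H_L = 81.81 + 3.406 = 85.22 m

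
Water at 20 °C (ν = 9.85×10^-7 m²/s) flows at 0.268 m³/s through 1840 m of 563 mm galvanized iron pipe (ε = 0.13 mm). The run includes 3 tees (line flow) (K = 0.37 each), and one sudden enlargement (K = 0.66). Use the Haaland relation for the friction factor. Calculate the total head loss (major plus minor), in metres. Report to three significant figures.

H_L ≈ 3.07 m

V = 4Q/(πD²) = 1.077 m/s; V²/2g = 0.05907 m
Re = 6.15×10^5, ε/D = 2.31×10^-4 → f = 0.01534 (Haaland)
Major: h_f = f(L/D)·V²/2g = 0.01534·3268·0.05907 = 2.962 m
Minor: ΣK = 1.77; h_m = ΣK·V²/2g = 0.1046 m
Total H_L = 2.962 + 0.1046 = 3.067 m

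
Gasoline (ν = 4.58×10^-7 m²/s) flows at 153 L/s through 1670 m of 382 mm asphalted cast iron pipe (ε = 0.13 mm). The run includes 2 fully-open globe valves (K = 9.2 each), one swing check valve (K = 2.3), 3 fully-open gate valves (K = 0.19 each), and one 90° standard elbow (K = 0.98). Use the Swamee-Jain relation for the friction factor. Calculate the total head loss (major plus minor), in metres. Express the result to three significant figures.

H_L ≈ 8.39 m

V = 4Q/(πD²) = 1.335 m/s; V²/2g = 0.09083 m
Re = 1.11×10^6, ε/D = 3.40×10^-4 → f = 0.01604 (Swamee-Jain)
Major: h_f = f(L/D)·V²/2g = 0.01604·4372·0.09083 = 6.369 m
Minor: ΣK = 22.2; h_m = ΣK·V²/2g = 2.021 m
Total H_L = 6.369 + 2.021 = 8.390 m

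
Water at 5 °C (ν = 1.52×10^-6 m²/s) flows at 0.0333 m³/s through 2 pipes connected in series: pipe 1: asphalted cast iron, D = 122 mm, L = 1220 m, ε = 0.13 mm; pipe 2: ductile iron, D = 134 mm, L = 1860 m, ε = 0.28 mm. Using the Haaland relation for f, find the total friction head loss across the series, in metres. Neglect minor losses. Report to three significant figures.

Pipe 1: V = 2.849 m/s, Re = 2.29×10^5, ε/D = 0.00107, f = 0.02103, h_1 = f(L/D)V²/2g = 86.99 m
Pipe 2: V = 2.361 m/s, Re = 2.08×10^5, ε/D = 0.00209, f = 0.02448, h_2 = f(L/D)V²/2g = 96.55 m
Series → Q common, losses add: H = Σh = 183.5 m

H ≈ 184 m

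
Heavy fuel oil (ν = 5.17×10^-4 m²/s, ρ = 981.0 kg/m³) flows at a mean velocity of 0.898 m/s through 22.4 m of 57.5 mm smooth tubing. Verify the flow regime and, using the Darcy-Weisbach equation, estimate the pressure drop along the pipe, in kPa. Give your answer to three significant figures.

Re = VD/ν = 0.898·0.05750/5.17×10^-4 = 99.9 → laminar (Re < 2300)
f = 64/Re = 0.6408
h_f = f(L/D)V²/(2g) = 0.6408·(22.4/0.05750)·0.898²/(2·9.81) = 10.26 m
Δp = ρg·h_f = 981.0·9.81·10.26 = 98.74 kPa

Δp ≈ 98.7 kPa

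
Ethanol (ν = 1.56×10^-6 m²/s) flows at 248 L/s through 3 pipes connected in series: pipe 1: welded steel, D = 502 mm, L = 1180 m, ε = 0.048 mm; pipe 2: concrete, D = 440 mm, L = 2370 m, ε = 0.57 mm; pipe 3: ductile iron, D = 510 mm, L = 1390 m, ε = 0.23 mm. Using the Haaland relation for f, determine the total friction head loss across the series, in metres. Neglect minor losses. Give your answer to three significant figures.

H ≈ 22.0 m

Pipe 1: V = 1.253 m/s, Re = 4.03×10^5, ε/D = 9.56×10^-5, f = 0.01459, h_1 = f(L/D)V²/2g = 2.745 m
Pipe 2: V = 1.631 m/s, Re = 4.60×10^5, ε/D = 0.00130, f = 0.02145, h_2 = f(L/D)V²/2g = 15.66 m
Pipe 3: V = 1.214 m/s, Re = 3.97×10^5, ε/D = 4.51×10^-4, f = 0.01747, h_3 = f(L/D)V²/2g = 3.576 m
Series → Q common, losses add: H = Σh = 21.99 m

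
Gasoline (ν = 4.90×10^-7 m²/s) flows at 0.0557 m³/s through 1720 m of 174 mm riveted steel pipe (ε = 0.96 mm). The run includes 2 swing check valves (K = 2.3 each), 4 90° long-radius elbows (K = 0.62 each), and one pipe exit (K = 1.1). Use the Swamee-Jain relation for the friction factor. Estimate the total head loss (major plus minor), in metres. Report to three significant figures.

V = 4Q/(πD²) = 2.342 m/s; V²/2g = 0.2797 m
Re = 8.32×10^5, ε/D = 0.00552 → f = 0.03147 (Swamee-Jain)
Major: h_f = f(L/D)·V²/2g = 0.03147·9885·0.2797 = 86.99 m
Minor: ΣK = 8.18; h_m = ΣK·V²/2g = 2.288 m
Total H_L = 86.99 + 2.288 = 89.28 m

H_L ≈ 89.3 m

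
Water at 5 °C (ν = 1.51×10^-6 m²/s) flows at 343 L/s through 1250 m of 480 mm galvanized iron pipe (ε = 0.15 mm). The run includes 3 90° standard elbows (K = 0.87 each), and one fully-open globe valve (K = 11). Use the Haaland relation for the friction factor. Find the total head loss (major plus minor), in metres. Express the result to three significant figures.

V = 4Q/(πD²) = 1.895 m/s; V²/2g = 0.1831 m
Re = 6.03×10^5, ε/D = 3.13×10^-4 → f = 0.01608 (Haaland)
Major: h_f = f(L/D)·V²/2g = 0.01608·2604·0.1831 = 7.667 m
Minor: ΣK = 13.6; h_m = ΣK·V²/2g = 2.492 m
Total H_L = 7.667 + 2.492 = 10.16 m

H_L ≈ 10.2 m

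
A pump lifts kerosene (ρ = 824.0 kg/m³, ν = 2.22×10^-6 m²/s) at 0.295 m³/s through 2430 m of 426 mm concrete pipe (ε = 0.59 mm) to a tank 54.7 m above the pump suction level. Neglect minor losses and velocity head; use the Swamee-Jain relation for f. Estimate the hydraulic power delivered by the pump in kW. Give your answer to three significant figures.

P_hyd ≈ 196 kW

V = 4Q/(πD²) = 2.070 m/s; Re = 3.97×10^5; ε/D = 0.00138; f = 0.02202
h_f = f(L/D)V²/2g = 27.42 m
Total head H = z + h_f = 54.7 + 27.42 = 82.12 m
P_hyd = ρgQH = 824.0·9.81·0.295·82.12 = 195.8 kW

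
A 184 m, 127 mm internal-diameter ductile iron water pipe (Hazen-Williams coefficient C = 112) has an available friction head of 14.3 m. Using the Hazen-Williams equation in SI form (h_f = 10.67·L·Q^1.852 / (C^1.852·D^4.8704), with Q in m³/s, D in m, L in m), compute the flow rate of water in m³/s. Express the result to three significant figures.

Rearranging: Q = [h_f·C^1.852·D^4.8704 / (10.67·L)]^(1/1.852)
Q = [14.3·112^1.852·0.127^4.8704 / (10.67·184)]^0.540 = 0.03453 m³/s

Q ≈ 0.0345 m³/s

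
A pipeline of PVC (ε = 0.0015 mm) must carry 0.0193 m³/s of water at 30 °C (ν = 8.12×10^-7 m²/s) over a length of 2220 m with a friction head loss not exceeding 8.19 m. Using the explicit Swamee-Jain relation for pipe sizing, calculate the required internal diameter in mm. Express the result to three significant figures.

D ≈ 170 mm

Swamee-Jain (Type III): D = 0.66·[ε^1.25·(LQ²/(gh_f))^4.75 + ν·Q^9.4·(L/(gh_f))^5.2]^0.04
LQ²/(gh_f) = 0.01029; L/(gh_f) = 27.63
Term 1 = ε^1.25·(…)^4.75 = 1.90×10^-17; Term 2 = ν·Q^9.4·(…)^5.2 = 1.95×10^-15
D = 0.66·(1.90×10^-17 + 1.95×10^-15)^0.04 = 0.1703 m = 170 mm
Check: V = 0.847 m/s, Re = 1.78×10^5, f = 0.01597, h_f = 7.61 m ≈ 8.19 m ✓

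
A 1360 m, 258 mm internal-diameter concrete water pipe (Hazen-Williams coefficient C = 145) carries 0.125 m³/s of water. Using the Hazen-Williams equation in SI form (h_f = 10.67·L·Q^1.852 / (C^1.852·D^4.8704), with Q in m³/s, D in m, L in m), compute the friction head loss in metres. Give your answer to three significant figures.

h_f ≈ 22.5 m

h_f = 10.67·1360·0.125^1.852 / (145^1.852·0.258^4.8704) = 22.49 m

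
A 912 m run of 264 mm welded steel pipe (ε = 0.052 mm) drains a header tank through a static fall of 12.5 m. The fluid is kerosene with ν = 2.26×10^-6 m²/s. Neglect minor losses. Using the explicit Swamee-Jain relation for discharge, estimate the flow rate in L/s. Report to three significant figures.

Swamee-Jain (Type II): Q = -0.965·√(gD⁵h_f/L)·ln[ε/(3.7D) + √(3.17ν²L/(gD³h_f))]
√(gD⁵h_f/L) = √(9.81·0.264⁵·12.5/912) = 0.01313
ε/(3.7D) = 5.32×10^-5; √(3.17ν²L/(gD³h_f)) = 8.09×10^-5
Q = -0.965·0.01313·ln(1.341×10^-4) = 0.1130 m³/s
Check: V = 2.06 m/s, Re = 2.41×10^5, f = 0.01671, h_f = 12.5 m ≈ 12.5 m ✓

Q ≈ 113 L/s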